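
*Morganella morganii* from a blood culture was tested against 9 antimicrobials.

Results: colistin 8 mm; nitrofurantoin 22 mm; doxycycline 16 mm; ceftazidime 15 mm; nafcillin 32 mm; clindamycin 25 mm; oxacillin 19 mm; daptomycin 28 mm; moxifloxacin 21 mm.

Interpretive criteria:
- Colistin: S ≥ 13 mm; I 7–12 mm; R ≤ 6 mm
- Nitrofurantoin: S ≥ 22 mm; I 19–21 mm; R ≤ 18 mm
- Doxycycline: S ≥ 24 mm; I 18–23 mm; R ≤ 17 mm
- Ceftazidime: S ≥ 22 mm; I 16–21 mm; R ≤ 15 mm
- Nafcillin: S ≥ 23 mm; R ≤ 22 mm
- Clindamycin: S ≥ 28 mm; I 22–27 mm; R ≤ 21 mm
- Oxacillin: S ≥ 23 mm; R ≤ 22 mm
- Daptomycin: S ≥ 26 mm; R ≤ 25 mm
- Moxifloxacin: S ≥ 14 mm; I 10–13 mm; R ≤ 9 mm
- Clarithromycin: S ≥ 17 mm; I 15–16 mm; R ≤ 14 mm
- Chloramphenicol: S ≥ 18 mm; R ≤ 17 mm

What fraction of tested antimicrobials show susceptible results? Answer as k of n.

Colistin: 8 mm is in 7–12 mm ⇒ Intermediate
Nitrofurantoin (22 mm) ≥ 22 mm → Susceptible
Doxycycline (16 mm) ≤ 17 mm ⇒ resistant
Ceftazidime: 15 mm is ≤ 15 mm — R
Nafcillin 32 mm: ≥ 23 mm — susceptible
Clindamycin 25 mm: in 22–27 mm → intermediate
Oxacillin 19 mm: ≤ 22 mm — R
Daptomycin (28 mm) ≥ 26 mm ⇒ S
Moxifloxacin (21 mm) ≥ 14 mm ⇒ Susceptible
Susceptible: 4/9

4 of 9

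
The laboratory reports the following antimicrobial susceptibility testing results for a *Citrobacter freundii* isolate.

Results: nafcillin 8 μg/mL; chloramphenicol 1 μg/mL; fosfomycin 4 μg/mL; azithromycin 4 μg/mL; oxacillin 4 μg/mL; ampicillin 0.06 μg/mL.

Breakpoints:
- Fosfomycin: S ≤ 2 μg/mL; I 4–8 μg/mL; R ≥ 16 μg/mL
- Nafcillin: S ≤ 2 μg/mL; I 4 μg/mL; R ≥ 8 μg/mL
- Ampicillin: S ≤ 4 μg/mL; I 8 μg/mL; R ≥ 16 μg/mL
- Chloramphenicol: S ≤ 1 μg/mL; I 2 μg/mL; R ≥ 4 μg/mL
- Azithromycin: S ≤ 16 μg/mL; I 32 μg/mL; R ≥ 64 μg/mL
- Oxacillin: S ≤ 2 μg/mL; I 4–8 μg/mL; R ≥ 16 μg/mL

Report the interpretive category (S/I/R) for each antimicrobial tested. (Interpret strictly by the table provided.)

R, S, I, S, I, S

Nafcillin (8 μg/mL) ≥ 8 μg/mL → R
Chloramphenicol 1 μg/mL: ≤ 1 μg/mL → S
Fosfomycin 4 μg/mL: in 4–8 μg/mL → Intermediate
Azithromycin (4 μg/mL) ≤ 16 μg/mL ⇒ susceptible
Oxacillin 4 μg/mL: in 4–8 μg/mL → intermediate
Ampicillin (0.06 μg/mL) ≤ 4 μg/mL ⇒ susceptible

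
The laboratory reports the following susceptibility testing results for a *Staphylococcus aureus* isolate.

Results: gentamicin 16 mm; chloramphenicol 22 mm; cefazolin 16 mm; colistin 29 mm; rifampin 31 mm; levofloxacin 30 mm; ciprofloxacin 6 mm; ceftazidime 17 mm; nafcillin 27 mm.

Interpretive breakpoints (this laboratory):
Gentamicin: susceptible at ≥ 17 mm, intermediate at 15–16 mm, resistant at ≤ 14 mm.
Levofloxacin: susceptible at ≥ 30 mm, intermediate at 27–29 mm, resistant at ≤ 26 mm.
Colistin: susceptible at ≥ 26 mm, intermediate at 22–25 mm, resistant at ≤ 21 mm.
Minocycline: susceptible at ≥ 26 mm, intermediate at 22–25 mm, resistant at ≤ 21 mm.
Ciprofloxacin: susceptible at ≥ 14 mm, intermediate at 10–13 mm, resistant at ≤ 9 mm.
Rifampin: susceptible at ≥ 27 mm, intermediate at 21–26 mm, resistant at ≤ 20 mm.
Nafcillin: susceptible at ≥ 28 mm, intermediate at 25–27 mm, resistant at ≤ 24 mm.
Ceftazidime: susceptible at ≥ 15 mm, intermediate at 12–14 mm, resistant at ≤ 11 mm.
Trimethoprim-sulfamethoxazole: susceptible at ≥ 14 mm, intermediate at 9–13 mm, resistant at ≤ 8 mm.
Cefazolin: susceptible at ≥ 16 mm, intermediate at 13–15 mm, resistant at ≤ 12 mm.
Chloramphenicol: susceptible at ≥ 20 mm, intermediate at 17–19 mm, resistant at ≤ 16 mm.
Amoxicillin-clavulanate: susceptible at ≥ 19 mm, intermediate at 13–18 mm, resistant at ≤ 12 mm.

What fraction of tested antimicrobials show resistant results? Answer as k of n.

Gentamicin 16 mm: in 15–16 mm ⇒ I
Chloramphenicol (22 mm) ≥ 20 mm ⇒ S
Cefazolin (16 mm) ≥ 16 mm → Susceptible
Colistin (29 mm) ≥ 26 mm — susceptible
Rifampin 31 mm: ≥ 27 mm ⇒ Susceptible
Levofloxacin 30 mm: ≥ 30 mm ⇒ S
Ciprofloxacin 6 mm: ≤ 9 mm — R
Ceftazidime 17 mm: ≥ 15 mm — S
Nafcillin 27 mm: in 25–27 mm → I
Resistant: 1/9

1 of 9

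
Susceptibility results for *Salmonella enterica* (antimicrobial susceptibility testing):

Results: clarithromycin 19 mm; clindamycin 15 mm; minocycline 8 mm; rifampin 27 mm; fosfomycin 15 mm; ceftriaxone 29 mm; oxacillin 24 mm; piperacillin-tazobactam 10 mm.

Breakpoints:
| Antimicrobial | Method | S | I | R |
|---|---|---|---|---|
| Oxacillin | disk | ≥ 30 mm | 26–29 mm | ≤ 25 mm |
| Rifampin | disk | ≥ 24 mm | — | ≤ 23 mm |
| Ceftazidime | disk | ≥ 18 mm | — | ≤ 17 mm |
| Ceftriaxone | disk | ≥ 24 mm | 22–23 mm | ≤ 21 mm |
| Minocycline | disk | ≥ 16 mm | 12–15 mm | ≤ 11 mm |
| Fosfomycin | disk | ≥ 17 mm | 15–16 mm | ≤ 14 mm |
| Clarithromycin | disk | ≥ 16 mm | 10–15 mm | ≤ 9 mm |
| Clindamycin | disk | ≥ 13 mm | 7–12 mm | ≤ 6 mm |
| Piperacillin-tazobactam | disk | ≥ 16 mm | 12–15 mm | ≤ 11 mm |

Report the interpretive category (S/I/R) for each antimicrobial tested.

S, S, R, S, I, S, R, R

Clarithromycin: 19 mm is ≥ 16 mm → susceptible
Clindamycin (15 mm) ≥ 13 mm — Susceptible
Minocycline: 8 mm is ≤ 11 mm → Resistant
Rifampin 27 mm: ≥ 24 mm ⇒ Susceptible
Fosfomycin 15 mm: in 15–16 mm → intermediate
Ceftriaxone (29 mm) ≥ 24 mm → S
Oxacillin 24 mm: ≤ 25 mm → R
Piperacillin-tazobactam: 10 mm is ≤ 11 mm ⇒ R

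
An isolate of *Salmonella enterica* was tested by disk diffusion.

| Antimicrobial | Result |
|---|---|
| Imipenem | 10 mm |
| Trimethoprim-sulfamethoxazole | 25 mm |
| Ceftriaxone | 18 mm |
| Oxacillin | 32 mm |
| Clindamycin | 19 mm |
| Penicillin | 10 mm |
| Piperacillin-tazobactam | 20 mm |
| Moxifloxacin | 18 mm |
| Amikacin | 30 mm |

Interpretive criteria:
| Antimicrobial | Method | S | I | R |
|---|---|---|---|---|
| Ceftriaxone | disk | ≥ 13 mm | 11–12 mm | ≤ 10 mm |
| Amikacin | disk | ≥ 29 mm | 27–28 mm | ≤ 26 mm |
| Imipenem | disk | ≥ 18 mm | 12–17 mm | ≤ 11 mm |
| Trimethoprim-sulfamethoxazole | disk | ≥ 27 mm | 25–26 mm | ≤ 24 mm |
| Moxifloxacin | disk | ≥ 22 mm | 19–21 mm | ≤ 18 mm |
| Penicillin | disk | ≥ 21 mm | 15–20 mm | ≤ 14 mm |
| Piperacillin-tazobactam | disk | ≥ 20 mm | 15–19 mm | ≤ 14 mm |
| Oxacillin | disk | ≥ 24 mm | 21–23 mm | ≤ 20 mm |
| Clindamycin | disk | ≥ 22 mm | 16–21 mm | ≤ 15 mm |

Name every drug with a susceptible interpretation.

Imipenem: 10 mm is ≤ 11 mm ⇒ resistant
Trimethoprim-sulfamethoxazole (25 mm) in 25–26 mm ⇒ intermediate
Ceftriaxone (18 mm) ≥ 13 mm → Susceptible
Oxacillin (32 mm) ≥ 24 mm ⇒ susceptible
Clindamycin: 19 mm is in 16–21 mm ⇒ Intermediate
Penicillin (10 mm) ≤ 14 mm ⇒ Resistant
Piperacillin-tazobactam: 20 mm is ≥ 20 mm ⇒ S
Moxifloxacin 18 mm: ≤ 18 mm ⇒ R
Amikacin 30 mm: ≥ 29 mm → Susceptible

ceftriaxone, oxacillin, piperacillin-tazobactam, amikacin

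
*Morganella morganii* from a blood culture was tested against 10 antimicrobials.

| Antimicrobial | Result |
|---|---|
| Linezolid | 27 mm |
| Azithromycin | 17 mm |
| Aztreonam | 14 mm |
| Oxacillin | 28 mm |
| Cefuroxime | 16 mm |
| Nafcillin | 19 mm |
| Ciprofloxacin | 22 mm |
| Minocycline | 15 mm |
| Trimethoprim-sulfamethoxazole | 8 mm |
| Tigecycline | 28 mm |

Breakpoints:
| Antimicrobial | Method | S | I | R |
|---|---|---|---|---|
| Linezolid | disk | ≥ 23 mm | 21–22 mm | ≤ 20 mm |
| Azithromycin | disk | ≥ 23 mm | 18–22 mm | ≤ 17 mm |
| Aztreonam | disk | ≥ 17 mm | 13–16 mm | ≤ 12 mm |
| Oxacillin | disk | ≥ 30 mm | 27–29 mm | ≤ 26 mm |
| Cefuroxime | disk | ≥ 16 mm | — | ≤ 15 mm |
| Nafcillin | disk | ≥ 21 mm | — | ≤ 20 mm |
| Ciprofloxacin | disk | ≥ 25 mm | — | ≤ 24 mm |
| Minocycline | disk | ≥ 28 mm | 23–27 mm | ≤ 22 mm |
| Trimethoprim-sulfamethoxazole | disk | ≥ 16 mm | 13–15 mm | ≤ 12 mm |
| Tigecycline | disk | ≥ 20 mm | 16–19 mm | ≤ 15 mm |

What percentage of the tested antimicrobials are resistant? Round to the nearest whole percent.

50%

Linezolid 27 mm: ≥ 23 mm ⇒ susceptible
Azithromycin 17 mm: ≤ 17 mm ⇒ resistant
Aztreonam: 14 mm is in 13–16 mm → Intermediate
Oxacillin: 28 mm is in 27–29 mm ⇒ Intermediate
Cefuroxime (16 mm) ≥ 16 mm — Susceptible
Nafcillin: 19 mm is ≤ 20 mm → Resistant
Ciprofloxacin (22 mm) ≤ 24 mm ⇒ resistant
Minocycline 15 mm: ≤ 22 mm → Resistant
Trimethoprim-sulfamethoxazole: 8 mm is ≤ 12 mm ⇒ Resistant
Tigecycline: 28 mm is ≥ 20 mm — S
Resistant: 5/10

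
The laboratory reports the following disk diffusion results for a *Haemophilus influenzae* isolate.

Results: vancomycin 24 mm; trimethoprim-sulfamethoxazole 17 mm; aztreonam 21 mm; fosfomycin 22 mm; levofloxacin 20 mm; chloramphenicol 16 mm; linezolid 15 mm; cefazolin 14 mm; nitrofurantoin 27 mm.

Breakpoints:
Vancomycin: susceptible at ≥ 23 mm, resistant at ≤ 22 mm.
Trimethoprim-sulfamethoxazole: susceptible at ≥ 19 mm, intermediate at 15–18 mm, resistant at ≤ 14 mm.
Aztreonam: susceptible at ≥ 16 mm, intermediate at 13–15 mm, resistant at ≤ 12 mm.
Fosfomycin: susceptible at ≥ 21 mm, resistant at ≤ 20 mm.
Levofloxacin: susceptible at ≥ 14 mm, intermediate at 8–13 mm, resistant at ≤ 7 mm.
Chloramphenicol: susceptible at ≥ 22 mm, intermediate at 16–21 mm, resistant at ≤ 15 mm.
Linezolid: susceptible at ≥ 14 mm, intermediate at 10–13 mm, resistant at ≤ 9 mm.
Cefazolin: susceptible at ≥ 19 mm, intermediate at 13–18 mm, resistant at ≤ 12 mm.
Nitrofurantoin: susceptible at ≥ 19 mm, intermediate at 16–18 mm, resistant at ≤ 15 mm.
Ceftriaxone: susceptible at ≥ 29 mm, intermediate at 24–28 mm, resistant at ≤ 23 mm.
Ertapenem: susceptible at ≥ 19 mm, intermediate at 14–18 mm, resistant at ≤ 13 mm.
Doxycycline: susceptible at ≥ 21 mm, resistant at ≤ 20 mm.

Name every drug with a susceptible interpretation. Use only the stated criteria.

vancomycin, aztreonam, fosfomycin, levofloxacin, linezolid, nitrofurantoin

Vancomycin 24 mm: ≥ 23 mm ⇒ Susceptible
Trimethoprim-sulfamethoxazole (17 mm) in 15–18 mm ⇒ intermediate
Aztreonam 21 mm: ≥ 16 mm → S
Fosfomycin: 22 mm is ≥ 21 mm → susceptible
Levofloxacin (20 mm) ≥ 14 mm ⇒ S
Chloramphenicol 16 mm: in 16–21 mm — Intermediate
Linezolid (15 mm) ≥ 14 mm ⇒ Susceptible
Cefazolin: 14 mm is in 13–18 mm — I
Nitrofurantoin 27 mm: ≥ 19 mm → Susceptible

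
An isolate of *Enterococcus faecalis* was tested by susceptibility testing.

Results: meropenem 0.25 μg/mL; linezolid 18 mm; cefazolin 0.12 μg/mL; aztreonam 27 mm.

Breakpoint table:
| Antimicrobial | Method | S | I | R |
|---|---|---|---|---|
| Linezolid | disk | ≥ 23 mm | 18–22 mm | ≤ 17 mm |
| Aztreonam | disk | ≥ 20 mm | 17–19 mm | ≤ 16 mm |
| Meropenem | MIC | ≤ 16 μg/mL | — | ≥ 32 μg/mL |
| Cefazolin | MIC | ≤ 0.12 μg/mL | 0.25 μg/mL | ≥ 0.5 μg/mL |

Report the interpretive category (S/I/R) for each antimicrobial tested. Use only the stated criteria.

S, I, S, S

Meropenem (0.25 μg/mL) ≤ 16 μg/mL → Susceptible
Linezolid 18 mm: in 18–22 mm — Intermediate
Cefazolin: 0.12 μg/mL is ≤ 0.12 μg/mL → Susceptible
Aztreonam (27 mm) ≥ 20 mm — Susceptible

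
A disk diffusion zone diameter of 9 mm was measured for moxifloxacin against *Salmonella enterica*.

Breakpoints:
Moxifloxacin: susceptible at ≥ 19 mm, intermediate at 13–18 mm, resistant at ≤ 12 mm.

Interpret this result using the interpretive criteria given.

Moxifloxacin: 9 mm is ≤ 12 mm → R

R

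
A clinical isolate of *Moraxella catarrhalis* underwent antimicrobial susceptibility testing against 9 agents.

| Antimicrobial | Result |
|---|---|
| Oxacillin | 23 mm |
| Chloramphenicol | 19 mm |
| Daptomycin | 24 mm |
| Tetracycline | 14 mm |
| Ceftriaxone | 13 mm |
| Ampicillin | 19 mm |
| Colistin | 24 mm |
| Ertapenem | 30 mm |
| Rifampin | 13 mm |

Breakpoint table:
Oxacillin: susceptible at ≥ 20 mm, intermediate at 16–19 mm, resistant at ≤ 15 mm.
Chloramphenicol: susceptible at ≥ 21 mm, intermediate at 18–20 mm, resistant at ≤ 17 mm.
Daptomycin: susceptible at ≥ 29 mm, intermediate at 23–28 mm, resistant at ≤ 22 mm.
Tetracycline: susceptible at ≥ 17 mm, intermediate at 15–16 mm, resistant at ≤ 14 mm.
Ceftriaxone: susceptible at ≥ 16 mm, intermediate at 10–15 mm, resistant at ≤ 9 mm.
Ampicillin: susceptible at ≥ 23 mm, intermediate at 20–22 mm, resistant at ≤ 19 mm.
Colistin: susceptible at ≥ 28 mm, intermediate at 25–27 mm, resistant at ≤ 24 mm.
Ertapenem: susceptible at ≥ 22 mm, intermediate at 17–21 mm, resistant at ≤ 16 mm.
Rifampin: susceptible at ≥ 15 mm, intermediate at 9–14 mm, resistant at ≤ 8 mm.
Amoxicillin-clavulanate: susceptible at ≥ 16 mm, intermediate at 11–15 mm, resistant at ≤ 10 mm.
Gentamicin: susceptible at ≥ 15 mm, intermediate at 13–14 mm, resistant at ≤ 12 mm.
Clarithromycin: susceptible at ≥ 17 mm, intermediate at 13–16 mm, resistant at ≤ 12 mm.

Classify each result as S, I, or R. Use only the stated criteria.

Oxacillin 23 mm: ≥ 20 mm ⇒ susceptible
Chloramphenicol: 19 mm is in 18–20 mm → intermediate
Daptomycin 24 mm: in 23–28 mm — Intermediate
Tetracycline 14 mm: ≤ 14 mm — Resistant
Ceftriaxone (13 mm) in 10–15 mm — I
Ampicillin (19 mm) ≤ 19 mm ⇒ Resistant
Colistin: 24 mm is ≤ 24 mm ⇒ Resistant
Ertapenem: 30 mm is ≥ 22 mm → Susceptible
Rifampin (13 mm) in 9–14 mm → Intermediate

S, I, I, R, I, R, R, S, I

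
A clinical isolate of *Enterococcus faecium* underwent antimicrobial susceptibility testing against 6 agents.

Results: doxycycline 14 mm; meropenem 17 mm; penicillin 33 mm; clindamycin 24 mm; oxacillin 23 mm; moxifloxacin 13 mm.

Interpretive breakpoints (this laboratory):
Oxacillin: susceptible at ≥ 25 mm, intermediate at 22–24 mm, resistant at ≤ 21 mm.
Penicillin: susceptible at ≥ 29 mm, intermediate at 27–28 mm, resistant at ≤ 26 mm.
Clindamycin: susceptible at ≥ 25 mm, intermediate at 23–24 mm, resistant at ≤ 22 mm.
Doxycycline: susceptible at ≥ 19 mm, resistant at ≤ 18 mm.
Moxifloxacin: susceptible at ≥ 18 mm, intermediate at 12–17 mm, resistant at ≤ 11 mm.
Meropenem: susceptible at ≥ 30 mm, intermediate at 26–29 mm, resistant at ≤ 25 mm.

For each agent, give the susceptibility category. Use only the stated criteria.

Doxycycline (14 mm) ≤ 18 mm — resistant
Meropenem (17 mm) ≤ 25 mm — R
Penicillin: 33 mm is ≥ 29 mm — S
Clindamycin: 24 mm is in 23–24 mm → intermediate
Oxacillin: 23 mm is in 22–24 mm → Intermediate
Moxifloxacin (13 mm) in 12–17 mm → I

R, R, S, I, I, I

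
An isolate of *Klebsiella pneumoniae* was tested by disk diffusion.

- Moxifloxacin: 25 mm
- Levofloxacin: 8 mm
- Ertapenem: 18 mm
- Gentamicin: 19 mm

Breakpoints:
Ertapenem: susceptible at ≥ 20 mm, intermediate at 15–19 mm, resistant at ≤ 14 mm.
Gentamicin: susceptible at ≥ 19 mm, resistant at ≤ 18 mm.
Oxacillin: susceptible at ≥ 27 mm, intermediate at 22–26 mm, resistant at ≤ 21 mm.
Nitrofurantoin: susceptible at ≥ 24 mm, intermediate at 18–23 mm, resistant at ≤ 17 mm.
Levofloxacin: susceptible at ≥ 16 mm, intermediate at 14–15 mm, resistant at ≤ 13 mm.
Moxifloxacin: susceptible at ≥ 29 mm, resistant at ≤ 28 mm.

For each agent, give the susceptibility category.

Moxifloxacin: 25 mm is ≤ 28 mm — resistant
Levofloxacin: 8 mm is ≤ 13 mm ⇒ Resistant
Ertapenem: 18 mm is in 15–19 mm — Intermediate
Gentamicin: 19 mm is ≥ 19 mm — susceptible

R, R, I, S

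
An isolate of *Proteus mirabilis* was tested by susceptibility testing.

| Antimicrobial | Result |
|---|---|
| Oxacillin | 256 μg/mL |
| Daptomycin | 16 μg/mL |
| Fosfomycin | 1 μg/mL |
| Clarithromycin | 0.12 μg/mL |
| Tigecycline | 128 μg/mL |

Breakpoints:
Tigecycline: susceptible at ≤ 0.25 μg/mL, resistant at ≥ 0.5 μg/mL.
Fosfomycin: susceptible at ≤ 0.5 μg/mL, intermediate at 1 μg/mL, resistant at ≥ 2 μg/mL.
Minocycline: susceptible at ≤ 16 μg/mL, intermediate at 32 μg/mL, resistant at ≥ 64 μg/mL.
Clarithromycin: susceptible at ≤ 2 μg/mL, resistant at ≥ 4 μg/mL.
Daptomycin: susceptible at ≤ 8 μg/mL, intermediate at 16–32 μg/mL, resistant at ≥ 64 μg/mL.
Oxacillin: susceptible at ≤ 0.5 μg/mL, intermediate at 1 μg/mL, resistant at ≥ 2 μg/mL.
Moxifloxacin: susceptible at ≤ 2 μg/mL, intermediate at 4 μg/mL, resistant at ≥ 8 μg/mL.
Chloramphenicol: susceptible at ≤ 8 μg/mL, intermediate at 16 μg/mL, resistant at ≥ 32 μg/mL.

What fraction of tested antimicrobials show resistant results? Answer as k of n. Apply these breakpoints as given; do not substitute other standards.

2 of 5

Oxacillin: 256 μg/mL is ≥ 2 μg/mL → R
Daptomycin: 16 μg/mL is in 16–32 μg/mL — I
Fosfomycin (1 μg/mL) = 1 μg/mL → I
Clarithromycin (0.12 μg/mL) ≤ 2 μg/mL ⇒ Susceptible
Tigecycline: 128 μg/mL is ≥ 0.5 μg/mL ⇒ Resistant
Resistant: 2/5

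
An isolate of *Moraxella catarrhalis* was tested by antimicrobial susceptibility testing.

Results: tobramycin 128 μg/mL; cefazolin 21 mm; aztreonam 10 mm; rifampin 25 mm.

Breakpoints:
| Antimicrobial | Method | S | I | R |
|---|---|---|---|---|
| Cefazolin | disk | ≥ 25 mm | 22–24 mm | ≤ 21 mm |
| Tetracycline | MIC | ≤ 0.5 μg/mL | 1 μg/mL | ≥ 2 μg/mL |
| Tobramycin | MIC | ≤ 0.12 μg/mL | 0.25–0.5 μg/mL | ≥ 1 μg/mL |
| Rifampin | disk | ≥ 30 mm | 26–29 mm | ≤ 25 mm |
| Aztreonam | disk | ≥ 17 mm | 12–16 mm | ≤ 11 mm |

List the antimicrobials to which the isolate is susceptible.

none

Tobramycin: 128 μg/mL is ≥ 1 μg/mL ⇒ Resistant
Cefazolin: 21 mm is ≤ 21 mm — R
Aztreonam: 10 mm is ≤ 11 mm ⇒ R
Rifampin 25 mm: ≤ 25 mm → resistant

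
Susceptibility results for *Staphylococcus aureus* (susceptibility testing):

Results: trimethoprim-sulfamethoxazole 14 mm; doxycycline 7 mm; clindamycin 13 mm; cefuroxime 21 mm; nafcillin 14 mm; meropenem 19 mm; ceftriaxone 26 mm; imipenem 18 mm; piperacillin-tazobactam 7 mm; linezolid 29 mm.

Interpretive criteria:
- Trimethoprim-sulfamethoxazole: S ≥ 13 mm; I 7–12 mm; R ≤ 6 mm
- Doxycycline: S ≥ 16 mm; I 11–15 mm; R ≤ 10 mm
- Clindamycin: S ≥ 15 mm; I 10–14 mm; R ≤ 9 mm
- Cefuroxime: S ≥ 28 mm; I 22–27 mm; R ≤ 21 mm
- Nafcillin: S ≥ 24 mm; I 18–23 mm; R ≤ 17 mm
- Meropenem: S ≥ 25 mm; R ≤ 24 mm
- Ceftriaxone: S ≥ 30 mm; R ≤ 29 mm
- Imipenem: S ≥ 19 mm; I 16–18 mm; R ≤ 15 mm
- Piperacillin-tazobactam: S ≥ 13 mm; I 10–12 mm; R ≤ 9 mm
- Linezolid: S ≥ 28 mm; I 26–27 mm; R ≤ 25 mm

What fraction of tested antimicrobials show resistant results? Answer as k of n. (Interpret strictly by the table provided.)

6 of 10

Trimethoprim-sulfamethoxazole 14 mm: ≥ 13 mm → susceptible
Doxycycline: 7 mm is ≤ 10 mm → resistant
Clindamycin (13 mm) in 10–14 mm → intermediate
Cefuroxime (21 mm) ≤ 21 mm → R
Nafcillin (14 mm) ≤ 17 mm — R
Meropenem: 19 mm is ≤ 24 mm — Resistant
Ceftriaxone: 26 mm is ≤ 29 mm — Resistant
Imipenem (18 mm) in 16–18 mm ⇒ Intermediate
Piperacillin-tazobactam 7 mm: ≤ 9 mm → Resistant
Linezolid: 29 mm is ≥ 28 mm — susceptible
Resistant: 6/10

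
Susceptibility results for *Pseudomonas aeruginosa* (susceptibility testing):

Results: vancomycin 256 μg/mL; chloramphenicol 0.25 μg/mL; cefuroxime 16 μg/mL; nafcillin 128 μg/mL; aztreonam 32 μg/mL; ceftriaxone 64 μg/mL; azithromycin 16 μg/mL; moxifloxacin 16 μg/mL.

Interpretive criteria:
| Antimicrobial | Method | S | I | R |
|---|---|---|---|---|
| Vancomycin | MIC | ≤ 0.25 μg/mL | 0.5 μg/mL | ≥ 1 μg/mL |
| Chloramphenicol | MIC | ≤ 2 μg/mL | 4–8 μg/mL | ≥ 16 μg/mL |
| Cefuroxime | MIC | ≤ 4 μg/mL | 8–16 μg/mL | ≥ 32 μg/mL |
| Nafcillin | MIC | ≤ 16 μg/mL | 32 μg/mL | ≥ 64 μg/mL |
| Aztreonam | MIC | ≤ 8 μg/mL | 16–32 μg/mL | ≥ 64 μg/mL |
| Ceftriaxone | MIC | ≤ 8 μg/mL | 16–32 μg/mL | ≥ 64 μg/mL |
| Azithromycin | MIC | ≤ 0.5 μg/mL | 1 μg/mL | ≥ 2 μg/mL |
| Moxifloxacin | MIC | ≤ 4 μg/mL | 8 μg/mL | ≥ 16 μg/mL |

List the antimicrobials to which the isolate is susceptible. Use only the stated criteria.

Vancomycin: 256 μg/mL is ≥ 1 μg/mL → Resistant
Chloramphenicol 0.25 μg/mL: ≤ 2 μg/mL ⇒ Susceptible
Cefuroxime 16 μg/mL: in 8–16 μg/mL ⇒ I
Nafcillin: 128 μg/mL is ≥ 64 μg/mL ⇒ Resistant
Aztreonam (32 μg/mL) in 16–32 μg/mL ⇒ intermediate
Ceftriaxone (64 μg/mL) ≥ 64 μg/mL ⇒ R
Azithromycin (16 μg/mL) ≥ 2 μg/mL ⇒ Resistant
Moxifloxacin 16 μg/mL: ≥ 16 μg/mL — R

chloramphenicol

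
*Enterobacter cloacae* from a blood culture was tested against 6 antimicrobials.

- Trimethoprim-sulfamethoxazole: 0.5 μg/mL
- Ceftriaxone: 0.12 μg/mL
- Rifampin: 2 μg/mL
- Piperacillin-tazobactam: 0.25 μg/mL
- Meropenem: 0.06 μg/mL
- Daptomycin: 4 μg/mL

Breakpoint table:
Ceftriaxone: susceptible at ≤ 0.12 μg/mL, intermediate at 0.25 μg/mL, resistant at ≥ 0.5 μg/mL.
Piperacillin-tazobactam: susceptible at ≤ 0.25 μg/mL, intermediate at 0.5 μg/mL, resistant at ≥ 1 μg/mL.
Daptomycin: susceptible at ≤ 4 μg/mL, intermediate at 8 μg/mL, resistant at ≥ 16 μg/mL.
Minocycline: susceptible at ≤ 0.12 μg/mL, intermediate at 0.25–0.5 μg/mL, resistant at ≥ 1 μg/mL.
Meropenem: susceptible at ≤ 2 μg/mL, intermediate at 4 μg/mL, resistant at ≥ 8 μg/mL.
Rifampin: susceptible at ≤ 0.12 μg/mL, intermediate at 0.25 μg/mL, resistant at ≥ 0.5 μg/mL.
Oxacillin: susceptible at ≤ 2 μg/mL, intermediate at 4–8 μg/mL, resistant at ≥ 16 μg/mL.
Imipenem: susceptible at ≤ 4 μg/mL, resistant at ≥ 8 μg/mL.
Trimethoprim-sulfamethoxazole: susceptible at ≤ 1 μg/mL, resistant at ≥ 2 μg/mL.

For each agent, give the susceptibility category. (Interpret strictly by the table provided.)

Trimethoprim-sulfamethoxazole (0.5 μg/mL) ≤ 1 μg/mL ⇒ S
Ceftriaxone 0.12 μg/mL: ≤ 0.12 μg/mL → S
Rifampin: 2 μg/mL is ≥ 0.5 μg/mL → Resistant
Piperacillin-tazobactam (0.25 μg/mL) ≤ 0.25 μg/mL ⇒ susceptible
Meropenem: 0.06 μg/mL is ≤ 2 μg/mL → Susceptible
Daptomycin (4 μg/mL) ≤ 4 μg/mL ⇒ susceptible

S, S, R, S, S, S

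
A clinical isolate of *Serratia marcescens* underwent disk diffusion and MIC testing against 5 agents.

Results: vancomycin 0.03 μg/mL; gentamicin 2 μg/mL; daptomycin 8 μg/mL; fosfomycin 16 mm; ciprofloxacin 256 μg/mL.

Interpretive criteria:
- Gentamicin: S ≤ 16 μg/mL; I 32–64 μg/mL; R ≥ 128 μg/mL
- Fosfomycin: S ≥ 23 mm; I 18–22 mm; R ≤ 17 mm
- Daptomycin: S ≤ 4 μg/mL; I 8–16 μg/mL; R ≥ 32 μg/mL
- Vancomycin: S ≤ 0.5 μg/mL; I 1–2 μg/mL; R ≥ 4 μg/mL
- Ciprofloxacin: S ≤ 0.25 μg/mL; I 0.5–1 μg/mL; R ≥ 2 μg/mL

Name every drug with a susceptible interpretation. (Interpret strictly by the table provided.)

Vancomycin: 0.03 μg/mL is ≤ 0.5 μg/mL — Susceptible
Gentamicin: 2 μg/mL is ≤ 16 μg/mL ⇒ Susceptible
Daptomycin 8 μg/mL: in 8–16 μg/mL → Intermediate
Fosfomycin: 16 mm is ≤ 17 mm → Resistant
Ciprofloxacin (256 μg/mL) ≥ 2 μg/mL — Resistant

vancomycin, gentamicin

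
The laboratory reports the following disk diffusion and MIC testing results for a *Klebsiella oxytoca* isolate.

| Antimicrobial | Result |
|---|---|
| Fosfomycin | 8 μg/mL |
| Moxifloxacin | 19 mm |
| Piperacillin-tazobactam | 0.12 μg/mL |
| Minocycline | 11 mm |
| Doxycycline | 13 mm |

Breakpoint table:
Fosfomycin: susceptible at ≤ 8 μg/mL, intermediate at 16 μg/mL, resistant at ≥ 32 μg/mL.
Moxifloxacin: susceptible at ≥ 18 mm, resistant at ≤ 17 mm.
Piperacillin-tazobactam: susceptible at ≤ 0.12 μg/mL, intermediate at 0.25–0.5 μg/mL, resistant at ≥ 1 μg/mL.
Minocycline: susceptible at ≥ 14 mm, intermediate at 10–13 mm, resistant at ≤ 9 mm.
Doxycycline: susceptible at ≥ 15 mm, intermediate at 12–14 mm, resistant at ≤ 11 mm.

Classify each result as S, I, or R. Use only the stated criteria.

Fosfomycin: 8 μg/mL is ≤ 8 μg/mL — Susceptible
Moxifloxacin (19 mm) ≥ 18 mm → Susceptible
Piperacillin-tazobactam 0.12 μg/mL: ≤ 0.12 μg/mL — S
Minocycline: 11 mm is in 10–13 mm ⇒ Intermediate
Doxycycline: 13 mm is in 12–14 mm ⇒ Intermediate

S, S, S, I, I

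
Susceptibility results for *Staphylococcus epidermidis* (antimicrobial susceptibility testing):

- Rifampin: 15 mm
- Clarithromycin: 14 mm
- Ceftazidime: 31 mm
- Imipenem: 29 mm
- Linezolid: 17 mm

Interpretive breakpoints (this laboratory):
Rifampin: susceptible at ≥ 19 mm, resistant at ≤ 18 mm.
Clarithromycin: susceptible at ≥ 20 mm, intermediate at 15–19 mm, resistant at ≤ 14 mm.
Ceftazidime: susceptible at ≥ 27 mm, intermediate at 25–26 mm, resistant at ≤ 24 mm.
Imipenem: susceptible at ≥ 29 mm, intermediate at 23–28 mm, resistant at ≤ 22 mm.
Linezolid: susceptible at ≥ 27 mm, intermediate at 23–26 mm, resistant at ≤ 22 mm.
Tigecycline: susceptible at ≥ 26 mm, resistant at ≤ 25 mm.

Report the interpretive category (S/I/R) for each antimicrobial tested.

R, R, S, S, R

Rifampin 15 mm: ≤ 18 mm ⇒ Resistant
Clarithromycin 14 mm: ≤ 14 mm — R
Ceftazidime: 31 mm is ≥ 27 mm — S
Imipenem: 29 mm is ≥ 29 mm → S
Linezolid (17 mm) ≤ 22 mm — Resistant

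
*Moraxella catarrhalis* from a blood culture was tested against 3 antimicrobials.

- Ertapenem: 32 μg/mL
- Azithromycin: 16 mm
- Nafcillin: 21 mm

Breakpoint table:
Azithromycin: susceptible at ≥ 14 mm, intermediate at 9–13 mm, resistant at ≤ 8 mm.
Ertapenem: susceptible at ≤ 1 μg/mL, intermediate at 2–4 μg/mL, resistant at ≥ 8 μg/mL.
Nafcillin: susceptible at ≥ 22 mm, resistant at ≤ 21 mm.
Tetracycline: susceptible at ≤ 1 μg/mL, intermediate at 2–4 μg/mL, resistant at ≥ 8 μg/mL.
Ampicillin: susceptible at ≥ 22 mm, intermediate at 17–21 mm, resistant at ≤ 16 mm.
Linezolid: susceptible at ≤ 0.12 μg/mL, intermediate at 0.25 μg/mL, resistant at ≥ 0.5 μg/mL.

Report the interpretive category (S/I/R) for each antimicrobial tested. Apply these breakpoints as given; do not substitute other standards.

R, S, R

Ertapenem: 32 μg/mL is ≥ 8 μg/mL → R
Azithromycin: 16 mm is ≥ 14 mm — S
Nafcillin: 21 mm is ≤ 21 mm — Resistant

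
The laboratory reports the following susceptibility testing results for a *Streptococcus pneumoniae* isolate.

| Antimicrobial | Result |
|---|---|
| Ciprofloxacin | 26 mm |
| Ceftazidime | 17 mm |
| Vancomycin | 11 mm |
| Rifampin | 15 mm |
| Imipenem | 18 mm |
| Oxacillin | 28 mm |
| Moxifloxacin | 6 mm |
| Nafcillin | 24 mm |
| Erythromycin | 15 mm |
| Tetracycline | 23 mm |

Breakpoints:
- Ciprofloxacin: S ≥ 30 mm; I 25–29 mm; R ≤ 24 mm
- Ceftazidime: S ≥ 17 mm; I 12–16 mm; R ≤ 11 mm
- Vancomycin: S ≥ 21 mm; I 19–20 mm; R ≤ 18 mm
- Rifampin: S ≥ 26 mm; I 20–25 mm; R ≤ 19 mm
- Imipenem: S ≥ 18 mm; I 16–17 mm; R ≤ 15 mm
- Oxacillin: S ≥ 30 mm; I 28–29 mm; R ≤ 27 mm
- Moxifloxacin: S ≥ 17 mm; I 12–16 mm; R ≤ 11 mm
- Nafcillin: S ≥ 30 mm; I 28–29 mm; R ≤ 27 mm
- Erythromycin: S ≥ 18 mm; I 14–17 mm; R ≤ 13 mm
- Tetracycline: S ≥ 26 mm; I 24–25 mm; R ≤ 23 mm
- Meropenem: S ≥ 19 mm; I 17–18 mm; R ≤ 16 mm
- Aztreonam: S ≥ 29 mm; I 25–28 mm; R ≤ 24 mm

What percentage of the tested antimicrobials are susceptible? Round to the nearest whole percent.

Ciprofloxacin (26 mm) in 25–29 mm ⇒ Intermediate
Ceftazidime: 17 mm is ≥ 17 mm ⇒ susceptible
Vancomycin (11 mm) ≤ 18 mm ⇒ resistant
Rifampin (15 mm) ≤ 19 mm ⇒ R
Imipenem (18 mm) ≥ 18 mm → susceptible
Oxacillin: 28 mm is in 28–29 mm — I
Moxifloxacin (6 mm) ≤ 11 mm ⇒ resistant
Nafcillin (24 mm) ≤ 27 mm → Resistant
Erythromycin 15 mm: in 14–17 mm → Intermediate
Tetracycline (23 mm) ≤ 23 mm → Resistant
Susceptible: 2/10

20%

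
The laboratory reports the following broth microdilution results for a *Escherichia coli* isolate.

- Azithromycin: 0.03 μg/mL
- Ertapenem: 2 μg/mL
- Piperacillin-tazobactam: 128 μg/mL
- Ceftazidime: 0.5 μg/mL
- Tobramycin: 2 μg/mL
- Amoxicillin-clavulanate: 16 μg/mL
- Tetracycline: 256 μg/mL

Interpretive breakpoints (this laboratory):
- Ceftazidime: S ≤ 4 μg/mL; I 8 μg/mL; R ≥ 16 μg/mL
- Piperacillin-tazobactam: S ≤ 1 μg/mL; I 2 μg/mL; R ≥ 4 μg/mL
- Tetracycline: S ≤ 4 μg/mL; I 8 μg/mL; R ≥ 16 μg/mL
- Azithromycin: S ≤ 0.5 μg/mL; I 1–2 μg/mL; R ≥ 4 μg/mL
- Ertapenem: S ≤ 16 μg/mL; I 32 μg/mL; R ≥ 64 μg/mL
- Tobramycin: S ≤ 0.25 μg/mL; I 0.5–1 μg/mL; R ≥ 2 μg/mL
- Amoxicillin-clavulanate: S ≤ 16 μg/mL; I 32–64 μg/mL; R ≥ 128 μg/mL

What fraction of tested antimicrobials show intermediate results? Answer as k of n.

Azithromycin 0.03 μg/mL: ≤ 0.5 μg/mL — S
Ertapenem: 2 μg/mL is ≤ 16 μg/mL → S
Piperacillin-tazobactam: 128 μg/mL is ≥ 4 μg/mL — Resistant
Ceftazidime 0.5 μg/mL: ≤ 4 μg/mL — susceptible
Tobramycin (2 μg/mL) ≥ 2 μg/mL — R
Amoxicillin-clavulanate 16 μg/mL: ≤ 16 μg/mL — Susceptible
Tetracycline: 256 μg/mL is ≥ 16 μg/mL ⇒ resistant
Intermediate: 0/7

0 of 7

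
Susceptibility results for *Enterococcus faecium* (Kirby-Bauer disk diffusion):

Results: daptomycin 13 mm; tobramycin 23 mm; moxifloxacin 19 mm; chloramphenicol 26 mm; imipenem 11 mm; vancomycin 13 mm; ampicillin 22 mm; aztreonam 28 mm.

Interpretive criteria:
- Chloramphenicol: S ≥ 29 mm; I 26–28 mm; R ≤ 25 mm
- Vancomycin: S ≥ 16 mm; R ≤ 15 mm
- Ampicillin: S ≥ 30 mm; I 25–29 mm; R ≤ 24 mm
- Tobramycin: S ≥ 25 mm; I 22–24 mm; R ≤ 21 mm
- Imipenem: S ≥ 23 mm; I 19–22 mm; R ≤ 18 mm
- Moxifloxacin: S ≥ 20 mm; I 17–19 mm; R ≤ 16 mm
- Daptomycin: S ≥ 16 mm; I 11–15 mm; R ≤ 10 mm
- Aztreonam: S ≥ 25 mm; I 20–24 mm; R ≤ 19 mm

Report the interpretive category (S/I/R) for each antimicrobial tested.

Daptomycin (13 mm) in 11–15 mm — Intermediate
Tobramycin 23 mm: in 22–24 mm — Intermediate
Moxifloxacin (19 mm) in 17–19 mm — intermediate
Chloramphenicol 26 mm: in 26–28 mm — Intermediate
Imipenem 11 mm: ≤ 18 mm — R
Vancomycin 13 mm: ≤ 15 mm — R
Ampicillin 22 mm: ≤ 24 mm → R
Aztreonam: 28 mm is ≥ 25 mm ⇒ S

I, I, I, I, R, R, R, S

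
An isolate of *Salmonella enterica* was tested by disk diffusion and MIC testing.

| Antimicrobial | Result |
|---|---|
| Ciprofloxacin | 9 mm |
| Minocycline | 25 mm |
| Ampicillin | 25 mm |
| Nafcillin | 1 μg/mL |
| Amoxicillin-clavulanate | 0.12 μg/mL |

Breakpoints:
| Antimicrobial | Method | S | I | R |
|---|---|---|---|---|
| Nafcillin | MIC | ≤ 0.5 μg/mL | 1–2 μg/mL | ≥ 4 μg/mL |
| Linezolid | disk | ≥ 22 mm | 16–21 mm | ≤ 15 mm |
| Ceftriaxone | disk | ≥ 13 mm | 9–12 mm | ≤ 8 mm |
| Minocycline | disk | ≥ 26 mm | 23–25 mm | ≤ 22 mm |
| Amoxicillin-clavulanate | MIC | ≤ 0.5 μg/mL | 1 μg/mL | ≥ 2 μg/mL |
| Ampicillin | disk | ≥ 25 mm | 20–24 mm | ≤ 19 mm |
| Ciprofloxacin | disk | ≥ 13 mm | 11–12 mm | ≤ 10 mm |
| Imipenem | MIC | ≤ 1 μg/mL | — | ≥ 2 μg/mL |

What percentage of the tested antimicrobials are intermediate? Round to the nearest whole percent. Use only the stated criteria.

Ciprofloxacin 9 mm: ≤ 10 mm — resistant
Minocycline 25 mm: in 23–25 mm — Intermediate
Ampicillin 25 mm: ≥ 25 mm ⇒ Susceptible
Nafcillin 1 μg/mL: in 1–2 μg/mL — I
Amoxicillin-clavulanate 0.12 μg/mL: ≤ 0.5 μg/mL — S
Intermediate: 2/5

40%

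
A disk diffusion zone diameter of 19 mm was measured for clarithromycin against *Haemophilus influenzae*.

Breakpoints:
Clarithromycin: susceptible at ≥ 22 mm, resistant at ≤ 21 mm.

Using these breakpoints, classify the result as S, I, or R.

Resistant

Clarithromycin: 19 mm is ≤ 21 mm ⇒ R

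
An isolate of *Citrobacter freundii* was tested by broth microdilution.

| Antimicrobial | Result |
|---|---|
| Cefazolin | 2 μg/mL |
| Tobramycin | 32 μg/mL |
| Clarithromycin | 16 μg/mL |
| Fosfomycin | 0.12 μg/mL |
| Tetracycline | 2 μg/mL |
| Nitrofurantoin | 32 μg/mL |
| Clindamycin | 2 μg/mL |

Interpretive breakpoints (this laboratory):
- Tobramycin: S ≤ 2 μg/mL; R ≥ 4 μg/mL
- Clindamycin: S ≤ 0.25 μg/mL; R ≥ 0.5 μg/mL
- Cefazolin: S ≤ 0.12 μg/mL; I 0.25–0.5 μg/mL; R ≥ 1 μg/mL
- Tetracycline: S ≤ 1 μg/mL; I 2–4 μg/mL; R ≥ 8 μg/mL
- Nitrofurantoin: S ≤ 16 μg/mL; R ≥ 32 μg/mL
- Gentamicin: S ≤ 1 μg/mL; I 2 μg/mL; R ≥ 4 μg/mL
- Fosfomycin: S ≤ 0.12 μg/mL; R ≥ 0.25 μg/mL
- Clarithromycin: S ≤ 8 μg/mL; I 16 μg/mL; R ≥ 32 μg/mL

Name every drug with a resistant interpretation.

Cefazolin 2 μg/mL: ≥ 1 μg/mL ⇒ resistant
Tobramycin 32 μg/mL: ≥ 4 μg/mL — resistant
Clarithromycin (16 μg/mL) = 16 μg/mL ⇒ Intermediate
Fosfomycin: 0.12 μg/mL is ≤ 0.12 μg/mL ⇒ susceptible
Tetracycline 2 μg/mL: in 2–4 μg/mL → intermediate
Nitrofurantoin: 32 μg/mL is ≥ 32 μg/mL — Resistant
Clindamycin 2 μg/mL: ≥ 0.5 μg/mL ⇒ R

cefazolin, tobramycin, nitrofurantoin, clindamycin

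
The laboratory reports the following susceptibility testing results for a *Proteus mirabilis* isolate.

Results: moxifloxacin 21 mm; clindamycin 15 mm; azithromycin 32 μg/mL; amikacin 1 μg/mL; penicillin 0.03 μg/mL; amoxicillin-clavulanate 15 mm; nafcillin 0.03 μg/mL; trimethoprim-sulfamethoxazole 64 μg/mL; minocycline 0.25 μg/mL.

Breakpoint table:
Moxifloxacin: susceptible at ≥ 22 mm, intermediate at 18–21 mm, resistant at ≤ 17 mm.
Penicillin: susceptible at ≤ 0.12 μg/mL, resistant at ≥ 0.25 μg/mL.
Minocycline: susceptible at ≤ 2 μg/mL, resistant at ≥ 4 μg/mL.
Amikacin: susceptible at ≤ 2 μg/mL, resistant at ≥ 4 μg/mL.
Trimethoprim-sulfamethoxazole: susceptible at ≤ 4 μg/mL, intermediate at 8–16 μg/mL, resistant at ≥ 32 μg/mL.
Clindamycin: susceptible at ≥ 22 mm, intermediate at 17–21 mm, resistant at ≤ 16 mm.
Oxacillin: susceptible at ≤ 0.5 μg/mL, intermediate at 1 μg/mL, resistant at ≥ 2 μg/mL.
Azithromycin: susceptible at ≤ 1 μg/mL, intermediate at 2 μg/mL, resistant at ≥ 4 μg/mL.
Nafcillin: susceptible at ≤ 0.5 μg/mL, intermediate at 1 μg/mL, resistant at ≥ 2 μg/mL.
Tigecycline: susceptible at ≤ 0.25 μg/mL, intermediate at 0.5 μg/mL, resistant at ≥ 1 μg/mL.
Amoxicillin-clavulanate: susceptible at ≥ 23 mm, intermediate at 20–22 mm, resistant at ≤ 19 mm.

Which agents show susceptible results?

amikacin, penicillin, nafcillin, minocycline

Moxifloxacin: 21 mm is in 18–21 mm → intermediate
Clindamycin: 15 mm is ≤ 16 mm — R
Azithromycin 32 μg/mL: ≥ 4 μg/mL — Resistant
Amikacin: 1 μg/mL is ≤ 2 μg/mL ⇒ Susceptible
Penicillin (0.03 μg/mL) ≤ 0.12 μg/mL ⇒ S
Amoxicillin-clavulanate: 15 mm is ≤ 19 mm — resistant
Nafcillin (0.03 μg/mL) ≤ 0.5 μg/mL ⇒ Susceptible
Trimethoprim-sulfamethoxazole: 64 μg/mL is ≥ 32 μg/mL — R
Minocycline (0.25 μg/mL) ≤ 2 μg/mL ⇒ susceptible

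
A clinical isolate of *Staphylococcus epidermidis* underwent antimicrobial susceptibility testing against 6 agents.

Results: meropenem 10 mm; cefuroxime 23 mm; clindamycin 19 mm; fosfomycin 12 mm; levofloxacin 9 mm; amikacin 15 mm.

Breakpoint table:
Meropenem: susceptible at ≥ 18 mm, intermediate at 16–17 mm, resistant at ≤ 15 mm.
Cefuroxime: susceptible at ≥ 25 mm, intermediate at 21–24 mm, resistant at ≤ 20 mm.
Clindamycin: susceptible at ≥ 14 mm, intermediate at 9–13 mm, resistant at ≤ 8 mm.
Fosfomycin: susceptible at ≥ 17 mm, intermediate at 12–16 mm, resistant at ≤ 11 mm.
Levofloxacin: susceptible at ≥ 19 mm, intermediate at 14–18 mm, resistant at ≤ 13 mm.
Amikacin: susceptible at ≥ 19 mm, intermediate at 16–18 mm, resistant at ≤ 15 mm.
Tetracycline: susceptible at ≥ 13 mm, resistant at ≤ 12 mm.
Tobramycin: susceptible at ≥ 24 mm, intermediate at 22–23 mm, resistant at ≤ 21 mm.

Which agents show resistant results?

meropenem, levofloxacin, amikacin

Meropenem 10 mm: ≤ 15 mm → resistant
Cefuroxime: 23 mm is in 21–24 mm → intermediate
Clindamycin: 19 mm is ≥ 14 mm → Susceptible
Fosfomycin 12 mm: in 12–16 mm ⇒ intermediate
Levofloxacin: 9 mm is ≤ 13 mm — R
Amikacin: 15 mm is ≤ 15 mm — R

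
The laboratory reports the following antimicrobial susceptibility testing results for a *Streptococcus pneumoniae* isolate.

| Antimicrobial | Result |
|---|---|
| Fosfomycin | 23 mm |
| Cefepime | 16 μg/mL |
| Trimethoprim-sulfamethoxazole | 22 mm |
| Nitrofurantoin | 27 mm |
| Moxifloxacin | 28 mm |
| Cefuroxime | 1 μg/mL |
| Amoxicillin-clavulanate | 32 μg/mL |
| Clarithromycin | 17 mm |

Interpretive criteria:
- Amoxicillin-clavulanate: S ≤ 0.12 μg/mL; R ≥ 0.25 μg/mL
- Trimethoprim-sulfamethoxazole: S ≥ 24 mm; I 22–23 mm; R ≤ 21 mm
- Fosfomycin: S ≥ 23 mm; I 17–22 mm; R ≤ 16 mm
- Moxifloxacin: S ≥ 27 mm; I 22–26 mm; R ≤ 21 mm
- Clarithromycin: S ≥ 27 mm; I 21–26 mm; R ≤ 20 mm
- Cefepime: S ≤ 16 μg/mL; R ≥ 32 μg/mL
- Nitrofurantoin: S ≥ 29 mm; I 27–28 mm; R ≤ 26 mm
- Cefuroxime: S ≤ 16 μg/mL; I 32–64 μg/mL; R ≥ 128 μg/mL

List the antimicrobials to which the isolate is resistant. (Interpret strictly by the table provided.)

amoxicillin-clavulanate, clarithromycin

Fosfomycin (23 mm) ≥ 23 mm — susceptible
Cefepime 16 μg/mL: ≤ 16 μg/mL — Susceptible
Trimethoprim-sulfamethoxazole (22 mm) in 22–23 mm — Intermediate
Nitrofurantoin (27 mm) in 27–28 mm ⇒ intermediate
Moxifloxacin: 28 mm is ≥ 27 mm — susceptible
Cefuroxime 1 μg/mL: ≤ 16 μg/mL → susceptible
Amoxicillin-clavulanate: 32 μg/mL is ≥ 0.25 μg/mL ⇒ R
Clarithromycin: 17 mm is ≤ 20 mm ⇒ resistant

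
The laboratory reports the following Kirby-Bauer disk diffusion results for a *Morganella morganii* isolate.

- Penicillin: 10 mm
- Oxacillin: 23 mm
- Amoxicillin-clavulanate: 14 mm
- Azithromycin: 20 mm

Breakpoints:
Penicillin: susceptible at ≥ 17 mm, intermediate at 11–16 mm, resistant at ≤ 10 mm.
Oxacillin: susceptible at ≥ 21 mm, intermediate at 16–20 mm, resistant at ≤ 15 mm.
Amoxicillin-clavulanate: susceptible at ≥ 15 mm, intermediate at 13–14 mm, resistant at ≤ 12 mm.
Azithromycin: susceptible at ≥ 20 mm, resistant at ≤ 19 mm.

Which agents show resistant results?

penicillin

Penicillin 10 mm: ≤ 10 mm → Resistant
Oxacillin: 23 mm is ≥ 21 mm → susceptible
Amoxicillin-clavulanate: 14 mm is in 13–14 mm → I
Azithromycin 20 mm: ≥ 20 mm ⇒ Susceptible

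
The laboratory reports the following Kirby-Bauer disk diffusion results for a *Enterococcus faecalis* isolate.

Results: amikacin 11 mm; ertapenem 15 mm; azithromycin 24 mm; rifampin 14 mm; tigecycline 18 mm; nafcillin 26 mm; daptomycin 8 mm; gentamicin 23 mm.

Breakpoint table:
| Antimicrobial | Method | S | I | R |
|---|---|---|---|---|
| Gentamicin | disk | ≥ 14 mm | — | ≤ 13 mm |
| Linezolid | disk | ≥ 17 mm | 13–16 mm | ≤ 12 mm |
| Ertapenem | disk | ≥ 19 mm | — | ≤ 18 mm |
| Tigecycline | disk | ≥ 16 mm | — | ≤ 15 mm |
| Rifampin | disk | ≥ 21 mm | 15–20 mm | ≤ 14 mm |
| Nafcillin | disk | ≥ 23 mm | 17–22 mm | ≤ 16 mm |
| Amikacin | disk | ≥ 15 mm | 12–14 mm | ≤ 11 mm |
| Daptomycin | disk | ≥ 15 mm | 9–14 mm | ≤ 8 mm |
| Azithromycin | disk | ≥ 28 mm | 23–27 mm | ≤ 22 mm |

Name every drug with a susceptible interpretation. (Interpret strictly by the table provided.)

tigecycline, nafcillin, gentamicin

Amikacin (11 mm) ≤ 11 mm ⇒ R
Ertapenem 15 mm: ≤ 18 mm ⇒ R
Azithromycin (24 mm) in 23–27 mm ⇒ I
Rifampin (14 mm) ≤ 14 mm → R
Tigecycline (18 mm) ≥ 16 mm — S
Nafcillin: 26 mm is ≥ 23 mm — Susceptible
Daptomycin 8 mm: ≤ 8 mm → resistant
Gentamicin: 23 mm is ≥ 14 mm — S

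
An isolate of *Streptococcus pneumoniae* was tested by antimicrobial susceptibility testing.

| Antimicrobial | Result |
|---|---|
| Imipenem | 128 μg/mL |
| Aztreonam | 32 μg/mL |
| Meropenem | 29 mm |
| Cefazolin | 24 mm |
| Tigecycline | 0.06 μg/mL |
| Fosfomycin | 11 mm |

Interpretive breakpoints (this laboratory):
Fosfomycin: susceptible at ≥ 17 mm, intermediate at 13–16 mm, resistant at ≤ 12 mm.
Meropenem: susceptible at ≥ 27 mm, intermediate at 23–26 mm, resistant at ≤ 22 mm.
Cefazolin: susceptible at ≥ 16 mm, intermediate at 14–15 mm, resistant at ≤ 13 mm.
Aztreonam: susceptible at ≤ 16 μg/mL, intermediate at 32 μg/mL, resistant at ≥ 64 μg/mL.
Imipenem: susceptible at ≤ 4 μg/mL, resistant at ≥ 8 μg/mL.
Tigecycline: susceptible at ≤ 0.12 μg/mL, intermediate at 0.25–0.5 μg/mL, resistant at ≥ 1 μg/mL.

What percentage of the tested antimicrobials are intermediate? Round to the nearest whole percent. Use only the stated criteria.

17%

Imipenem: 128 μg/mL is ≥ 8 μg/mL → resistant
Aztreonam (32 μg/mL) = 32 μg/mL ⇒ Intermediate
Meropenem 29 mm: ≥ 27 mm → Susceptible
Cefazolin: 24 mm is ≥ 16 mm — Susceptible
Tigecycline: 0.06 μg/mL is ≤ 0.12 μg/mL ⇒ Susceptible
Fosfomycin (11 mm) ≤ 12 mm — R
Intermediate: 1/6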